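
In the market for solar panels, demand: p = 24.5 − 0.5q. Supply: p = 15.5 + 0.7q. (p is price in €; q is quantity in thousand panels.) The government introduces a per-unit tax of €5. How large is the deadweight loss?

Competitive equilibrium: 24.5 − 0.5q = 15.5 + 0.7q → q* = 7.5, p* = 20.75.
With the tax, the buyer price exceeds the seller price by 5: (24.5 − 0.5q) − (15.5 + 0.7q) = 5 → q' = 3.3333.
Δq = 7.5 − 3.3333 = 4.1667; the wedge equals the tax, 5.
Welfare loss = ½ × 4.1667 × 5 = €10.42 thousand.

€10.42 thousand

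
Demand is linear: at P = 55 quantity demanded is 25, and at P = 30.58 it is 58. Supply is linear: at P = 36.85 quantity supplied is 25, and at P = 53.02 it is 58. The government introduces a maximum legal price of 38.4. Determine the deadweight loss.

82.65

Demand slope = (30.58 − 55)/(58 − 25) = −0.74, so P = 73.5 − 0.74Q.
Supply slope = (53.02 − 36.85)/(58 − 25) = 0.49, so P = 24.6 + 0.49Q.
Competitive equilibrium: 73.5 − 0.74Q = 24.6 + 0.49Q → Q* = 39.7561, P* = 44.0805.
At the ceiling P = 38.4, quantity supplied = (38.4 − 24.6)/0.49 = 28.1633.
Willingness to pay at Q' = 28.1633: 73.5 − 0.74·28.1633 = 52.6592.
ΔQ = 39.7561 − 28.1633 = 11.5928; wedge = 52.6592 − 38.4 = 14.2592.
Welfare loss = ½ × 11.5928 × 14.2592 = 82.65.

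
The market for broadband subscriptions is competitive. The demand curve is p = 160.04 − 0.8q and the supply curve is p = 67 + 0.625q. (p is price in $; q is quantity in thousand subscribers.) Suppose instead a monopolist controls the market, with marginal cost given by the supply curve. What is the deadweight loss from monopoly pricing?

Competitive equilibrium: 160.04 − 0.8q = 67 + 0.625q → q* = 65.2912, p* = 107.807.
Marginal revenue: MR = 160.04 − 1.6q. Set MR = MC: 160.04 − 1.6q = 67 + 0.625q → q_m = 41.8157.
Price p_m = 160.04 − 0.8·41.8157 = 126.5874; MC(q_m) = 67 + 0.625·41.8157 = 93.1348.
Competitive q* = 65.2912, so Δq = 23.4755; wedge = 126.5874 − 93.1348 = 33.4526.
The triangle = ½ × 23.4755 × 33.4526 = $392.66 thousand.

$392.66 thousand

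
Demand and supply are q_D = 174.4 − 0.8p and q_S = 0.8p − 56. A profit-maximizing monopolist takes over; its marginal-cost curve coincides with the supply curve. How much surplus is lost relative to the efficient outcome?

486.76

In inverse form: demand p = 218 − 1.25q, supply p = 70 + 1.25q.
Competitive equilibrium: 218 − 1.25q = 70 + 1.25q → q* = 59.2, p* = 144.
Marginal revenue: MR = 218 − 2.5q. Set MR = MC: 218 − 2.5q = 70 + 1.25q → q_m = 39.46667.
Price p_m = 218 − 1.25·39.46667 = 168.66666; MC(q_m) = 70 + 1.25·39.46667 = 119.33334.
Competitive q* = 59.2, so Δq = 19.73333; wedge = 168.66666 − 119.33334 = 49.33332.
The triangle = ½ × 19.73333 × 49.33332 = 486.76.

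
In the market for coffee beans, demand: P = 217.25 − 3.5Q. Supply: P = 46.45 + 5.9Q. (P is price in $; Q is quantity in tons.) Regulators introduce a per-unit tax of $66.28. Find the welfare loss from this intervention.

$233.67

Competitive equilibrium: 217.25 − 3.5Q = 46.45 + 5.9Q → Q* = 18.1702, P* = 153.6543.
With the tax, the buyer price exceeds the seller price by 66.28: (217.25 − 3.5Q) − (46.45 + 5.9Q) = 66.28 → Q' = 11.1191.
ΔQ = 18.1702 − 11.1191 = 7.0511; the wedge equals the tax, 66.28.
DWL = ½ × 7.0511 × 66.28 = $233.67.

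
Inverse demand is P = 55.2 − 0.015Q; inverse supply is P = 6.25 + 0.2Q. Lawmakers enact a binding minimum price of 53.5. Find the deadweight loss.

Competitive equilibrium: 55.2 − 0.015Q = 6.25 + 0.2Q → Q* = 227.6744, P* = 51.7849.
At the floor P = 53.5, quantity demanded = (55.2 − 53.5)/0.015 = 113.3333.
Sellers' marginal cost at Q' = 113.3333: 6.25 + 0.2·113.3333 = 28.9167.
ΔQ = 227.6744 − 113.3333 = 114.3411; wedge = 53.5 − 28.9167 = 24.5833.
DWL = ½ × 114.3411 × 24.5833 = 1405.44.

1405.44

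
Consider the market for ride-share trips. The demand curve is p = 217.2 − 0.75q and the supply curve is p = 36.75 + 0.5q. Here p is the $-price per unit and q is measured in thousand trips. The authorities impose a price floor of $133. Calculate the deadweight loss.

Competitive equilibrium: 217.2 − 0.75q = 36.75 + 0.5q → q* = 144.36, p* = 108.93.
At the floor p = 133, quantity demanded = (217.2 − 133)/0.75 = 112.2667.
Sellers' marginal cost at q' = 112.2667: 36.75 + 0.5·112.2667 = 92.8834.
Δq = 144.36 − 112.2667 = 32.0933; wedge = 133 − 92.8834 = 40.1166.
Deadweight loss = ½ × 32.0933 × 40.1166 = $643.74 thousand.

$643.74 thousand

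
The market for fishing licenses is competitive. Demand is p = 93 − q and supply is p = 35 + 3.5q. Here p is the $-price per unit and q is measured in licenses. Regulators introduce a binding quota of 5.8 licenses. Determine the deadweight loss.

Competitive equilibrium: 93 − q = 35 + 3.5q → q* = 12.8889, p* = 80.1111.
At q = 5.8: demand price = 93 − 1·5.8 = 87.2; supply price = 35 + 3.5·5.8 = 55.3.
Δq = 12.8889 − 5.8 = 7.0889; wedge = 87.2 − 55.3 = 31.9.
DWL = ½ × 7.0889 × 31.9 = $113.07.

$113.07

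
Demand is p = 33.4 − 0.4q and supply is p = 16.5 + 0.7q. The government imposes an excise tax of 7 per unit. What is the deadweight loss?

22.27

Competitive equilibrium: 33.4 − 0.4q = 16.5 + 0.7q → q* = 15.3636, p* = 27.2545.
With the tax, the buyer price exceeds the seller price by 7: (33.4 − 0.4q) − (16.5 + 0.7q) = 7 → q' = 9.
Δq = 15.3636 − 9 = 6.3636; the wedge equals the tax, 7.
Welfare loss = ½ × 6.3636 × 7 = 22.27.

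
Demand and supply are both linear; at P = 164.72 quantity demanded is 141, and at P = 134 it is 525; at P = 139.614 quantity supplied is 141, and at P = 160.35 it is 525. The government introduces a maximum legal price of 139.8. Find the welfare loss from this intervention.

2266.23

Demand slope = (134 − 164.72)/(525 − 141) = −0.08, so P = 176 − 0.08Q.
Supply slope = (160.35 − 139.614)/(525 − 141) = 0.054, so P = 132 + 0.054Q.
Competitive equilibrium: 176 − 0.08Q = 132 + 0.054Q → Q* = 328.35821, P* = 149.73134.
At the ceiling P = 139.8, quantity supplied = (139.8 − 132)/0.054 = 144.44444.
Willingness to pay at Q' = 144.44444: 176 − 0.08·144.44444 = 164.44444.
ΔQ = 328.35821 − 144.44444 = 183.91377; wedge = 164.44444 − 139.8 = 24.64444.
Deadweight loss = ½ × 183.91377 × 24.64444 = 2266.23.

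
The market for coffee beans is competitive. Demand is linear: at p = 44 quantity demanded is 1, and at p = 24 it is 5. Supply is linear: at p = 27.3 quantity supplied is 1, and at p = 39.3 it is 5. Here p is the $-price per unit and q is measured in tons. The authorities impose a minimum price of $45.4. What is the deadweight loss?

$22.42

Demand slope = (24 − 44)/(5 − 1) = −5, so p = 49 − 5q.
Supply slope = (39.3 − 27.3)/(5 − 1) = 3, so p = 24.3 + 3q.
Competitive equilibrium: 49 − 5q = 24.3 + 3q → q* = 3.0875, p* = 33.5625.
At the floor p = 45.4, quantity demanded = (49 − 45.4)/5 = 0.72.
Sellers' marginal cost at q' = 0.72: 24.3 + 3·0.72 = 26.46.
Δq = 3.0875 − 0.72 = 2.3675; wedge = 45.4 − 26.46 = 18.94.
The triangle = ½ × 2.3675 × 18.94 = $22.42.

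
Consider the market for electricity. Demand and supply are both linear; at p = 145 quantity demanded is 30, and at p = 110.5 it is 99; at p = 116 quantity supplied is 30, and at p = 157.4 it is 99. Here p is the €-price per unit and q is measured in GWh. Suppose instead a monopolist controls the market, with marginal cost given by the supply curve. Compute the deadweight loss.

Demand slope = (110.5 − 145)/(99 − 30) = −0.5, so p = 160 − 0.5q.
Supply slope = (157.4 − 116)/(99 − 30) = 0.6, so p = 98 + 0.6q.
Competitive equilibrium: 160 − 0.5q = 98 + 0.6q → q* = 56.3636, p* = 131.8182.
Marginal revenue: MR = 160 − q. Set MR = MC: 160 − q = 98 + 0.6q → q_m = 38.75.
Price p_m = 160 − 0.5·38.75 = 140.625; MC(q_m) = 98 + 0.6·38.75 = 121.25.
Competitive q* = 56.3636, so Δq = 17.6136; wedge = 140.625 − 121.25 = 19.375.
Deadweight loss = ½ × 17.6136 × 19.375 = €170.63.

€170.63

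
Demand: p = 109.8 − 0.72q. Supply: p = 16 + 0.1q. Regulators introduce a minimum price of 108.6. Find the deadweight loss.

Competitive equilibrium: 109.8 − 0.72q = 16 + 0.1q → q* = 114.39024, p* = 27.43902.
At the floor p = 108.6, quantity demanded = (109.8 − 108.6)/0.72 = 1.66667.
Sellers' marginal cost at q' = 1.66667: 16 + 0.1·1.66667 = 16.16667.
Δq = 114.39024 − 1.66667 = 112.72357; wedge = 108.6 − 16.16667 = 92.43333.
The triangle = ½ × 112.72357 × 92.43333 = 5209.71.

5209.71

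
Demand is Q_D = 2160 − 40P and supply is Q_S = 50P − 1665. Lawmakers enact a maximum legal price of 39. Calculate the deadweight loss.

In inverse form: demand P = 54 − 0.025Q, supply P = 33.3 + 0.02Q.
Competitive equilibrium: 54 − 0.025Q = 33.3 + 0.02Q → Q* = 460, P* = 42.5.
At the ceiling P = 39, quantity supplied = (39 − 33.3)/0.02 = 285.
Willingness to pay at Q' = 285: 54 − 0.025·285 = 46.875.
ΔQ = 460 − 285 = 175; wedge = 46.875 − 39 = 7.875.
Deadweight loss = ½ × 175 × 7.875 = 689.06.

689.06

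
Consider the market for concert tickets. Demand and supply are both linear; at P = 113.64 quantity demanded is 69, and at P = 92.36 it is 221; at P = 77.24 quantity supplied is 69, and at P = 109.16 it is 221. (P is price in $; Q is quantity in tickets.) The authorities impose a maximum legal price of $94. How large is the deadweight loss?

Demand slope = (92.36 − 113.64)/(221 − 69) = −0.14, so P = 123.3 − 0.14Q.
Supply slope = (109.16 − 77.24)/(221 − 69) = 0.21, so P = 62.75 + 0.21Q.
Competitive equilibrium: 123.3 − 0.14Q = 62.75 + 0.21Q → Q* = 173, P* = 99.08.
At the ceiling P = 94, quantity supplied = (94 − 62.75)/0.21 = 148.8095.
Willingness to pay at Q' = 148.8095: 123.3 − 0.14·148.8095 = 102.4667.
ΔQ = 173 − 148.8095 = 24.1905; wedge = 102.4667 − 94 = 8.4667.
DWL = ½ × 24.1905 × 8.4667 = $102.41.

$102.41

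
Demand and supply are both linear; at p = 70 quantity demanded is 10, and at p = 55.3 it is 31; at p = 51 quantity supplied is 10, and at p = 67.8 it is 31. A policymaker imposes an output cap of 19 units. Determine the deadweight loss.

Demand slope = (55.3 − 70)/(31 − 10) = −0.7, so p = 77 − 0.7q.
Supply slope = (67.8 − 51)/(31 − 10) = 0.8, so p = 43 + 0.8q.
Competitive equilibrium: 77 − 0.7q = 43 + 0.8q → q* = 22.6667, p* = 61.1333.
At q = 19: demand price = 77 − 0.7·19 = 63.7; supply price = 43 + 0.8·19 = 58.2.
Δq = 22.6667 − 19 = 3.6667; wedge = 63.7 − 58.2 = 5.5.
Deadweight loss = ½ × 3.6667 × 5.5 = 10.08.

10.08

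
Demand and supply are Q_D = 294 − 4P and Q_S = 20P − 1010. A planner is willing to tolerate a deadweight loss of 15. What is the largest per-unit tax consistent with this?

3

In inverse form: demand P = 73.5 − 0.25Q, supply P = 50.5 + 0.05Q.
Competitive equilibrium: 73.5 − 0.25Q = 50.5 + 0.05Q → Q* = 76.6667, P* = 54.3333.
A tax t gives ΔQ = t/0.3 and wedge t, so DWL = t²/0.6.
t²/0.6 = 15 → t² = 9 → t = 3.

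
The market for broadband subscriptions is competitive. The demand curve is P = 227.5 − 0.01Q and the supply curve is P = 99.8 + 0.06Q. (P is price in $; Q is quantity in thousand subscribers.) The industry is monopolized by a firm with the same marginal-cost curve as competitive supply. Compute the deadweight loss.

Competitive equilibrium: 227.5 − 0.01Q = 99.8 + 0.06Q → Q* = 1824.2857, P* = 209.2571.
Marginal revenue: MR = 227.5 − 0.02Q. Set MR = MC: 227.5 − 0.02Q = 99.8 + 0.06Q → Q_m = 1596.25.
Price P_m = 227.5 − 0.01·1596.25 = 211.5375; MC(Q_m) = 99.8 + 0.06·1596.25 = 195.575.
Competitive Q* = 1824.2857, so ΔQ = 228.0357; wedge = 211.5375 − 195.575 = 15.9625.
DWL = ½ × 228.0357 × 15.9625 = $1820.01 thousand.

$1820.01 thousand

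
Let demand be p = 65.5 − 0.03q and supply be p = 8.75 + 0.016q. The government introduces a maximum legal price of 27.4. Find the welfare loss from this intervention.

Competitive equilibrium: 65.5 − 0.03q = 8.75 + 0.016q → q* = 1233.6957, p* = 28.4891.
At the ceiling p = 27.4, quantity supplied = (27.4 − 8.75)/0.016 = 1165.625.
Willingness to pay at q' = 1165.625: 65.5 − 0.03·1165.625 = 30.5313.
Δq = 1233.6957 − 1165.625 = 68.0707; wedge = 30.5313 − 27.4 = 3.1313.
Deadweight loss = ½ × 68.0707 × 3.1313 = 106.57.

106.57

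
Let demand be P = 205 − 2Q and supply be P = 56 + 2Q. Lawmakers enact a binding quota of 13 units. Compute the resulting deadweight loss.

1176.125

Competitive equilibrium: 205 − 2Q = 56 + 2Q → Q* = 37.25, P* = 130.5.
At Q = 13: demand price = 205 − 2·13 = 179; supply price = 56 + 2·13 = 82.
ΔQ = 37.25 − 13 = 24.25; wedge = 179 − 82 = 97.
Welfare loss = ½ × 24.25 × 97 = 1176.125.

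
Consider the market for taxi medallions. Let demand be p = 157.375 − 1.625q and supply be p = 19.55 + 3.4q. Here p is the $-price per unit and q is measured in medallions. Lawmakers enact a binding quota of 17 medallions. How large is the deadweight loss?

$273.21

Competitive equilibrium: 157.375 − 1.625q = 19.55 + 3.4q → q* = 27.4279, p* = 112.8047.
At q = 17: demand price = 157.375 − 1.625·17 = 129.75; supply price = 19.55 + 3.4·17 = 77.35.
Δq = 27.4279 − 17 = 10.4279; wedge = 129.75 − 77.35 = 52.4.
Deadweight loss = ½ × 10.4279 × 52.4 = $273.21.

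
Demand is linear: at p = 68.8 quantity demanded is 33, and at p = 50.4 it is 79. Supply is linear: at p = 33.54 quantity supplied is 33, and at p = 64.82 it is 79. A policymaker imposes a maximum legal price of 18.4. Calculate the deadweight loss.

Demand slope = (50.4 − 68.8)/(79 − 33) = −0.4, so p = 82 − 0.4q.
Supply slope = (64.82 − 33.54)/(79 − 33) = 0.68, so p = 11.1 + 0.68q.
Competitive equilibrium: 82 − 0.4q = 11.1 + 0.68q → q* = 65.6481, p* = 55.7407.
At the ceiling p = 18.4, quantity supplied = (18.4 − 11.1)/0.68 = 10.7353.
Willingness to pay at q' = 10.7353: 82 − 0.4·10.7353 = 77.7059.
Δq = 65.6481 − 10.7353 = 54.9128; wedge = 77.7059 − 18.4 = 59.3059.
DWL = ½ × 54.9128 × 59.3059 = 1628.33.

1628.33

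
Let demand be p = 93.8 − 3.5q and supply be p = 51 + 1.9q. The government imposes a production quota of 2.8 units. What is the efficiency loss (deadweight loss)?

70.94

Competitive equilibrium: 93.8 − 3.5q = 51 + 1.9q → q* = 7.9259, p* = 66.0593.
At q = 2.8: demand price = 93.8 − 3.5·2.8 = 84; supply price = 51 + 1.9·2.8 = 56.32.
Δq = 7.9259 − 2.8 = 5.1259; wedge = 84 − 56.32 = 27.68.
The triangle = ½ × 5.1259 × 27.68 = 70.94.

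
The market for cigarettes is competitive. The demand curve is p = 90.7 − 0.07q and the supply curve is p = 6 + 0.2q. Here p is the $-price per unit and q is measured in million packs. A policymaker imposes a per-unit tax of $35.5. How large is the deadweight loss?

Competitive equilibrium: 90.7 − 0.07q = 6 + 0.2q → q* = 313.7037, p* = 68.7407.
With the tax, the buyer price exceeds the seller price by 35.5: (90.7 − 0.07q) − (6 + 0.2q) = 35.5 → q' = 182.2222.
Δq = 313.7037 − 182.2222 = 131.4815; the wedge equals the tax, 35.5.
The triangle = ½ × 131.4815 × 35.5 = $2333.80 million.

$2333.80 million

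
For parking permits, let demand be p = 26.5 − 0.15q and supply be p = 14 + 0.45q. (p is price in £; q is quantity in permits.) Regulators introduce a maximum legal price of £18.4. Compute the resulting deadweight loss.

Competitive equilibrium: 26.5 − 0.15q = 14 + 0.45q → q* = 20.8333, p* = 23.375.
At the ceiling p = 18.4, quantity supplied = (18.4 − 14)/0.45 = 9.7778.
Willingness to pay at q' = 9.7778: 26.5 − 0.15·9.7778 = 25.0333.
Δq = 20.8333 − 9.7778 = 11.0555; wedge = 25.0333 − 18.4 = 6.6333.
Deadweight loss = ½ × 11.0555 × 6.6333 = £36.67.

£36.67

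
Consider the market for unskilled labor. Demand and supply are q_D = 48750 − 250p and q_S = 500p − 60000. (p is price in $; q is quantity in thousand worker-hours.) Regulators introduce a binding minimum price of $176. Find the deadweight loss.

$180187.50 thousand

In inverse form: demand p = 195 − 0.004q, supply p = 120 + 0.002q.
Competitive equilibrium: 195 − 0.004q = 120 + 0.002q → q* = 12500, p* = 145.
At the floor p = 176, quantity demanded = (195 − 176)/0.004 = 4750.
Sellers' marginal cost at q' = 4750: 120 + 0.002·4750 = 129.5.
Δq = 12500 − 4750 = 7750; wedge = 176 − 129.5 = 46.5.
The triangle = ½ × 7750 × 46.5 = $180187.50 thousand.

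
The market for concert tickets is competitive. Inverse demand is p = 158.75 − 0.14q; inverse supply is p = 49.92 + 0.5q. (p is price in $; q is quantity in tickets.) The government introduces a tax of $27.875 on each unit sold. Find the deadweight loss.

$607.04

Competitive equilibrium: 158.75 − 0.14q = 49.92 + 0.5q → q* = 170.0469, p* = 134.9434.
With the tax, the buyer price exceeds the seller price by 27.875: (158.75 − 0.14q) − (49.92 + 0.5q) = 27.875 → q' = 126.4922.
Δq = 170.0469 − 126.4922 = 43.5547; the wedge equals the tax, 27.875.
DWL = ½ × 43.5547 × 27.875 = $607.04.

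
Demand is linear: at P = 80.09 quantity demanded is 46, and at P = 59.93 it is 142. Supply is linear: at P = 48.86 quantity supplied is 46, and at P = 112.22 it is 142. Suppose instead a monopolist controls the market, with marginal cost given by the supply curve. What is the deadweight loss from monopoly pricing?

110.31

Demand slope = (59.93 − 80.09)/(142 − 46) = −0.21, so P = 89.75 − 0.21Q.
Supply slope = (112.22 − 48.86)/(142 − 46) = 0.66, so P = 18.5 + 0.66Q.
Competitive equilibrium: 89.75 − 0.21Q = 18.5 + 0.66Q → Q* = 81.8966, P* = 72.5517.
Marginal revenue: MR = 89.75 − 0.42Q. Set MR = MC: 89.75 − 0.42Q = 18.5 + 0.66Q → Q_m = 65.9722.
Price P_m = 89.75 − 0.21·65.9722 = 75.8958; MC(Q_m) = 18.5 + 0.66·65.9722 = 62.0417.
Competitive Q* = 81.8966, so ΔQ = 15.9244; wedge = 75.8958 − 62.0417 = 13.8541.
The triangle = ½ × 15.9244 × 13.8541 = 110.31.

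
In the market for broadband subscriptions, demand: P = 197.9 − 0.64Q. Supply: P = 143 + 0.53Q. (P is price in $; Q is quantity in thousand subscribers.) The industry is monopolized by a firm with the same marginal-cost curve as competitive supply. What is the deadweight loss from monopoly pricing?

$161.04 thousand

Competitive equilibrium: 197.9 − 0.64Q = 143 + 0.53Q → Q* = 46.9231, P* = 167.8692.
Marginal revenue: MR = 197.9 − 1.28Q. Set MR = MC: 197.9 − 1.28Q = 143 + 0.53Q → Q_m = 30.3315.
Price P_m = 197.9 − 0.64·30.3315 = 178.4878; MC(Q_m) = 143 + 0.53·30.3315 = 159.0757.
Competitive Q* = 46.9231, so ΔQ = 16.5916; wedge = 178.4878 − 159.0757 = 19.4121.
DWL = ½ × 16.5916 × 19.4121 = $161.04 thousand.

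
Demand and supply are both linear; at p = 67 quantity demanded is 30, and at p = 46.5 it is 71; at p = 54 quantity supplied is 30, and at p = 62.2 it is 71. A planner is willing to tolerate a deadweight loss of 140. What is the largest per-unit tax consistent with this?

14

Demand slope = (46.5 − 67)/(71 − 30) = −0.5, so p = 82 − 0.5q.
Supply slope = (62.2 − 54)/(71 − 30) = 0.2, so p = 48 + 0.2q.
Competitive equilibrium: 82 − 0.5q = 48 + 0.2q → q* = 48.5714, p* = 57.7143.
A tax t gives Δq = t/0.7 and wedge t, so DWL = t²/1.4.
t²/1.4 = 140 → t² = 196 → t = 14.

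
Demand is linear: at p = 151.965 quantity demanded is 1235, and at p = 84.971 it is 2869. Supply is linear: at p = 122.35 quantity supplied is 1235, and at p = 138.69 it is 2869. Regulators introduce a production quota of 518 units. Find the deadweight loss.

Demand slope = (84.971 − 151.965)/(2869 − 1235) = −0.041, so p = 202.6 − 0.041q.
Supply slope = (138.69 − 122.35)/(2869 − 1235) = 0.01, so p = 110 + 0.01q.
Competitive equilibrium: 202.6 − 0.041q = 110 + 0.01q → q* = 1815.6863, p* = 128.1569.
At q = 518: demand price = 202.6 − 0.041·518 = 181.362; supply price = 110 + 0.01·518 = 115.18.
Δq = 1815.6863 − 518 = 1297.6863; wedge = 181.362 − 115.18 = 66.182.
Welfare loss = ½ × 1297.6863 × 66.182 = 42941.74.

42941.74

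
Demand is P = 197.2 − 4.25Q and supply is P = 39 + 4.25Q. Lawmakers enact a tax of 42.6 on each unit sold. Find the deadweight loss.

Competitive equilibrium: 197.2 − 4.25Q = 39 + 4.25Q → Q* = 18.6118, P* = 118.1.
With the tax, the buyer price exceeds the seller price by 42.6: (197.2 − 4.25Q) − (39 + 4.25Q) = 42.6 → Q' = 13.6.
ΔQ = 18.6118 − 13.6 = 5.0118; the wedge equals the tax, 42.6.
The triangle = ½ × 5.0118 × 42.6 = 106.75.

106.75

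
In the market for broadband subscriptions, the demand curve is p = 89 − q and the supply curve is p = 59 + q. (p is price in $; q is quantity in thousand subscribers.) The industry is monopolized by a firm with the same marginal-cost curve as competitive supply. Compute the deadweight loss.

$25 thousand

Competitive equilibrium: 89 − q = 59 + q → q* = 15, p* = 74.
Marginal revenue: MR = 89 − 2q. Set MR = MC: 89 − 2q = 59 + q → q_m = 10.
Price p_m = 89 − 1·10 = 79; MC(q_m) = 59 + 1·10 = 69.
Competitive q* = 15, so Δq = 5; wedge = 79 − 69 = 10.
Deadweight loss = ½ × 5 × 10 = $25 thousand.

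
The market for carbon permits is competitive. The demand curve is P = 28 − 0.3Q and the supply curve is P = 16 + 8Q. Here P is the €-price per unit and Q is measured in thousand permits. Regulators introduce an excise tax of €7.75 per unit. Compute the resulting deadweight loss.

Competitive equilibrium: 28 − 0.3Q = 16 + 8Q → Q* = 1.4458, P* = 27.5663.
With the tax, the buyer price exceeds the seller price by 7.75: (28 − 0.3Q) − (16 + 8Q) = 7.75 → Q' = 0.512.
ΔQ = 1.4458 − 0.512 = 0.9338; the wedge equals the tax, 7.75.
DWL = ½ × 0.9338 × 7.75 = €3.62 thousand.

€3.62 thousand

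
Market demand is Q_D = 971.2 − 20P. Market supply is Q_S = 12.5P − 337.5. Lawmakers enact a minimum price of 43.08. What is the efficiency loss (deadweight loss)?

In inverse form: demand P = 48.56 − 0.05Q, supply P = 27 + 0.08Q.
Competitive equilibrium: 48.56 − 0.05Q = 27 + 0.08Q → Q* = 165.8462, P* = 40.2677.
At the floor P = 43.08, quantity demanded = (48.56 − 43.08)/0.05 = 109.6.
Sellers' marginal cost at Q' = 109.6: 27 + 0.08·109.6 = 35.768.
ΔQ = 165.8462 − 109.6 = 56.2462; wedge = 43.08 − 35.768 = 7.312.
Deadweight loss = ½ × 56.2462 × 7.312 = 205.64.

205.64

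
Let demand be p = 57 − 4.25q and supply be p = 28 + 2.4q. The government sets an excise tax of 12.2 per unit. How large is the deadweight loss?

11.19

Competitive equilibrium: 57 − 4.25q = 28 + 2.4q → q* = 4.3609, p* = 38.4662.
With the tax, the buyer price exceeds the seller price by 12.2: (57 − 4.25q) − (28 + 2.4q) = 12.2 → q' = 2.5263.
Δq = 4.3609 − 2.5263 = 1.8346; the wedge equals the tax, 12.2.
Welfare loss = ½ × 1.8346 × 12.2 = 11.19.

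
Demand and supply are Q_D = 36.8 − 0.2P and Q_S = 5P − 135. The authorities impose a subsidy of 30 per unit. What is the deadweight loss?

86.54

In inverse form: demand P = 184 − 5Q, supply P = 27 + 0.2Q.
Competitive equilibrium: 184 − 5Q = 27 + 0.2Q → Q* = 30.1923, P* = 33.0385.
The subsidy lowers effective supply by 30: P = 0.2Q − 3.
New quantity: 184 − 5Q = 0.2Q − 3 → Q' = 35.9615.
Overproduction ΔQ = 35.9615 − 30.1923 = 5.7692; wedge = subsidy = 30.
Welfare loss = ½ × 5.7692 × 30 = 86.54.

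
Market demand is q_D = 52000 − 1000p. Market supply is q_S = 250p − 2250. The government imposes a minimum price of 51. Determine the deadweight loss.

144400

In inverse form: demand p = 52 − 0.001q, supply p = 9 + 0.004q.
Competitive equilibrium: 52 − 0.001q = 9 + 0.004q → q* = 8600, p* = 43.4.
At the floor p = 51, quantity demanded = (52 − 51)/0.001 = 1000.
Sellers' marginal cost at q' = 1000: 9 + 0.004·1000 = 13.
Δq = 8600 − 1000 = 7600; wedge = 51 − 13 = 38.
Welfare loss = ½ × 7600 × 38 = 144400.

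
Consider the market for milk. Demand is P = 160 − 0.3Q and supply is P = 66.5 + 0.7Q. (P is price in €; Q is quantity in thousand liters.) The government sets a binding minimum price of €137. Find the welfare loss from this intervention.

Competitive equilibrium: 160 − 0.3Q = 66.5 + 0.7Q → Q* = 93.5, P* = 131.95.
At the floor P = 137, quantity demanded = (160 − 137)/0.3 = 76.6667.
Sellers' marginal cost at Q' = 76.6667: 66.5 + 0.7·76.6667 = 120.1667.
ΔQ = 93.5 − 76.6667 = 16.8333; wedge = 137 − 120.1667 = 16.8333.
Deadweight loss = ½ × 16.8333 × 16.8333 = €141.68 thousand.

€141.68 thousand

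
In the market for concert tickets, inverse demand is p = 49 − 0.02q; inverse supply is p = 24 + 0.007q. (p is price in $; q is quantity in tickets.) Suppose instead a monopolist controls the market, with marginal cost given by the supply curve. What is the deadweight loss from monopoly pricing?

$2095.80

Competitive equilibrium: 49 − 0.02q = 24 + 0.007q → q* = 925.9259, p* = 30.4815.
Marginal revenue: MR = 49 − 0.04q. Set MR = MC: 49 − 0.04q = 24 + 0.007q → q_m = 531.9149.
Price p_m = 49 − 0.02·531.9149 = 38.3617; MC(q_m) = 24 + 0.007·531.9149 = 27.7234.
Competitive q* = 925.9259, so Δq = 394.011; wedge = 38.3617 − 27.7234 = 10.6383.
DWL = ½ × 394.011 × 10.6383 = $2095.80.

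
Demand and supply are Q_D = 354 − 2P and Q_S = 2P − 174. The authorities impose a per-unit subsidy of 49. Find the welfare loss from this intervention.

In inverse form: demand P = 177 − 0.5Q, supply P = 87 + 0.5Q.
Competitive equilibrium: 177 − 0.5Q = 87 + 0.5Q → Q* = 90, P* = 132.
The subsidy lowers effective supply by 49: P = 38 + 0.5Q.
New quantity: 177 − 0.5Q = 38 + 0.5Q → Q' = 139.
Overproduction ΔQ = 139 − 90 = 49; wedge = subsidy = 49.
Deadweight loss = ½ × 49 × 49 = 1200.50.

1200.50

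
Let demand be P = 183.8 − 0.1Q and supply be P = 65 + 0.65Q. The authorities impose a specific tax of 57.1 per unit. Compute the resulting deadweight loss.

2173.61

Competitive equilibrium: 183.8 − 0.1Q = 65 + 0.65Q → Q* = 158.4, P* = 167.96.
With the tax, the buyer price exceeds the seller price by 57.1: (183.8 − 0.1Q) − (65 + 0.65Q) = 57.1 → Q' = 82.2667.
ΔQ = 158.4 − 82.2667 = 76.1333; the wedge equals the tax, 57.1.
DWL = ½ × 76.1333 × 57.1 = 2173.61.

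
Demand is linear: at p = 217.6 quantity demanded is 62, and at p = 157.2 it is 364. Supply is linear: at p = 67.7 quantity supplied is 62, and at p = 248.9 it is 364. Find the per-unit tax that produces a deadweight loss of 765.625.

35

Demand slope = (157.2 − 217.6)/(364 − 62) = −0.2, so p = 230 − 0.2q.
Supply slope = (248.9 − 67.7)/(364 − 62) = 0.6, so p = 30.5 + 0.6q.
Competitive equilibrium: 230 − 0.2q = 30.5 + 0.6q → q* = 249.375, p* = 180.125.
A tax t gives Δq = t/0.8 and wedge t, so DWL = t²/1.6.
t²/1.6 = 765.625 → t² = 1225 → t = 35.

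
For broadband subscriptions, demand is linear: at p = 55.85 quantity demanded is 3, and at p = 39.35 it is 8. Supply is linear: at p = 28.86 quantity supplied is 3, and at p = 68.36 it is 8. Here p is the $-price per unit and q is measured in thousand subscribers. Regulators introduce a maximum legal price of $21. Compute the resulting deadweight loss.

Demand slope = (39.35 − 55.85)/(8 − 3) = −3.3, so p = 65.75 − 3.3q.
Supply slope = (68.36 − 28.86)/(8 − 3) = 7.9, so p = 5.16 + 7.9q.
Competitive equilibrium: 65.75 − 3.3q = 5.16 + 7.9q → q* = 5.4098, p* = 47.8976.
At the ceiling p = 21, quantity supplied = (21 − 5.16)/7.9 = 2.0051.
Willingness to pay at q' = 2.0051: 65.75 − 3.3·2.0051 = 59.1332.
Δq = 5.4098 − 2.0051 = 3.4047; wedge = 59.1332 − 21 = 38.1332.
The triangle = ½ × 3.4047 × 38.1332 = $64.92 thousand.

$64.92 thousand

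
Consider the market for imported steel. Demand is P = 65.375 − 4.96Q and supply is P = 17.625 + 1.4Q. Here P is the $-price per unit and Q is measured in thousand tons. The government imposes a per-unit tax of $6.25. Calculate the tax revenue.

Competitive equilibrium: 65.375 − 4.96Q = 17.625 + 1.4Q → Q* = 7.5079, P* = 28.136.
With the tax, the buyer price exceeds the seller price by 6.25: (65.375 − 4.96Q) − (17.625 + 1.4Q) = 6.25 → Q' = 6.5252.
Tax revenue = 6.25 × 6.5252 = $40.78 thousand.

$40.78 thousand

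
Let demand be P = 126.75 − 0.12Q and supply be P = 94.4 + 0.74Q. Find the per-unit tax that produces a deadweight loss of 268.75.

21.5

Competitive equilibrium: 126.75 − 0.12Q = 94.4 + 0.74Q → Q* = 37.6163, P* = 122.236.
A tax t gives ΔQ = t/0.86 and wedge t, so DWL = t²/1.72.
t²/1.72 = 268.75 → t² = 462.25 → t = 21.5.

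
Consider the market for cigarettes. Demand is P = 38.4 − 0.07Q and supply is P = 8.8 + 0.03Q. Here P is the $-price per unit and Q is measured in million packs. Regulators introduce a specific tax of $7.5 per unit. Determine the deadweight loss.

Competitive equilibrium: 38.4 − 0.07Q = 8.8 + 0.03Q → Q* = 296, P* = 17.68.
With the tax, the buyer price exceeds the seller price by 7.5: (38.4 − 0.07Q) − (8.8 + 0.03Q) = 7.5 → Q' = 221.
ΔQ = 296 − 221 = 75; the wedge equals the tax, 7.5.
Welfare loss = ½ × 75 × 7.5 = $281.25 million.

$281.25 million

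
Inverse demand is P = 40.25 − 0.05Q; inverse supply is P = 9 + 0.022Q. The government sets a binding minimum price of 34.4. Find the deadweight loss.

Competitive equilibrium: 40.25 − 0.05Q = 9 + 0.022Q → Q* = 434.0278, P* = 18.5486.
At the floor P = 34.4, quantity demanded = (40.25 − 34.4)/0.05 = 117.
Sellers' marginal cost at Q' = 117: 9 + 0.022·117 = 11.574.
ΔQ = 434.0278 − 117 = 317.0278; wedge = 34.4 − 11.574 = 22.826.
The triangle = ½ × 317.0278 × 22.826 = 3618.24.

3618.24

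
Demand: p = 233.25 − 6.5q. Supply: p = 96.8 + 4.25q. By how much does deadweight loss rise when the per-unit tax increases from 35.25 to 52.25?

69.19

Competitive equilibrium: 233.25 − 6.5q = 96.8 + 4.25q → q* = 12.693, p* = 150.7453.
For a per-unit tax t: Δq = t/10.75, so DWL = ½·t·(t/10.75) = t²/21.5.
At t = 35.25: DWL = 57.794. At t = 52.25: DWL = 126.98.
Increase = 126.98 − 57.794 = 69.19.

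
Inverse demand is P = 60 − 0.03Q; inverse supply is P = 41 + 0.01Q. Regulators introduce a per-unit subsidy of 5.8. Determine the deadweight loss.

Competitive equilibrium: 60 − 0.03Q = 41 + 0.01Q → Q* = 475, P* = 45.75.
The subsidy lowers effective supply by 5.8: P = 35.2 + 0.01Q.
New quantity: 60 − 0.03Q = 35.2 + 0.01Q → Q' = 620.
Overproduction ΔQ = 620 − 475 = 145; wedge = subsidy = 5.8.
The triangle = ½ × 145 × 5.8 = 420.50.

420.50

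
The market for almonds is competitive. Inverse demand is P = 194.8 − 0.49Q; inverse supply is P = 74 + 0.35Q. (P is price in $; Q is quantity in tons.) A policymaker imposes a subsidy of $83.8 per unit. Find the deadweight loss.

Competitive equilibrium: 194.8 − 0.49Q = 74 + 0.35Q → Q* = 143.8095, P* = 124.3333.
The subsidy lowers effective supply by 83.8: P = 0.35Q − 9.8.
New quantity: 194.8 − 0.49Q = 0.35Q − 9.8 → Q' = 243.5714.
Overproduction ΔQ = 243.5714 − 143.8095 = 99.7619; wedge = subsidy = 83.8.
DWL = ½ × 99.7619 × 83.8 = $4180.02.

$4180.02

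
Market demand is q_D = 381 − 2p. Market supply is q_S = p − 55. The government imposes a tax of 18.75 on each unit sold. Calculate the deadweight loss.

117.19

In inverse form: demand p = 190.5 − 0.5q, supply p = 55 + q.
Competitive equilibrium: 190.5 − 0.5q = 55 + q → q* = 90.3333, p* = 145.3333.
With the tax, the buyer price exceeds the seller price by 18.75: (190.5 − 0.5q) − (55 + q) = 18.75 → q' = 77.8333.
Δq = 90.3333 − 77.8333 = 12.5; the wedge equals the tax, 18.75.
Welfare loss = ½ × 12.5 × 18.75 = 117.19.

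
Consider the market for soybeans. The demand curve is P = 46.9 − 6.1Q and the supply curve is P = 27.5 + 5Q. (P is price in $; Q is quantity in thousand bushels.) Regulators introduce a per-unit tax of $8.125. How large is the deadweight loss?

$2.97 thousand

Competitive equilibrium: 46.9 − 6.1Q = 27.5 + 5Q → Q* = 1.7477, P* = 36.2387.
With the tax, the buyer price exceeds the seller price by 8.125: (46.9 − 6.1Q) − (27.5 + 5Q) = 8.125 → Q' = 1.0158.
ΔQ = 1.7477 − 1.0158 = 0.7319; the wedge equals the tax, 8.125.
The triangle = ½ × 0.7319 × 8.125 = $2.97 thousand.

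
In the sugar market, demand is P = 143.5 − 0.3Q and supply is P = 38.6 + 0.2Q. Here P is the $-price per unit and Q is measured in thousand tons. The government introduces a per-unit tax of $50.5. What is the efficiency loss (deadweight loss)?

$2550.25 thousand

Competitive equilibrium: 143.5 − 0.3Q = 38.6 + 0.2Q → Q* = 209.8, P* = 80.56.
With the tax, the buyer price exceeds the seller price by 50.5: (143.5 − 0.3Q) − (38.6 + 0.2Q) = 50.5 → Q' = 108.8.
ΔQ = 209.8 − 108.8 = 101; the wedge equals the tax, 50.5.
The triangle = ½ × 101 × 50.5 = $2550.25 thousand.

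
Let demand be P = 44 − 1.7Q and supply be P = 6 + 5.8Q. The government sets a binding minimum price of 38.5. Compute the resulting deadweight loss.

12.58

Competitive equilibrium: 44 − 1.7Q = 6 + 5.8Q → Q* = 5.0667, P* = 35.3867.
At the floor P = 38.5, quantity demanded = (44 − 38.5)/1.7 = 3.2353.
Sellers' marginal cost at Q' = 3.2353: 6 + 5.8·3.2353 = 24.7647.
ΔQ = 5.0667 − 3.2353 = 1.8314; wedge = 38.5 − 24.7647 = 13.7353.
Deadweight loss = ½ × 1.8314 × 13.7353 = 12.58.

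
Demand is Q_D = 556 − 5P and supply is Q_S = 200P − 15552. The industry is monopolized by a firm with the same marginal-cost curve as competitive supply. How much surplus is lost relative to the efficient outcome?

665.12

In inverse form: demand P = 111.2 − 0.2Q, supply P = 77.76 + 0.005Q.
Competitive equilibrium: 111.2 − 0.2Q = 77.76 + 0.005Q → Q* = 163.122, P* = 78.5756.
Marginal revenue: MR = 111.2 − 0.4Q. Set MR = MC: 111.2 − 0.4Q = 77.76 + 0.005Q → Q_m = 82.5679.
Price P_m = 111.2 − 0.2·82.5679 = 94.6864; MC(Q_m) = 77.76 + 0.005·82.5679 = 78.1728.
Competitive Q* = 163.122, so ΔQ = 80.5541; wedge = 94.6864 − 78.1728 = 16.5136.
DWL = ½ × 80.5541 × 16.5136 = 665.12.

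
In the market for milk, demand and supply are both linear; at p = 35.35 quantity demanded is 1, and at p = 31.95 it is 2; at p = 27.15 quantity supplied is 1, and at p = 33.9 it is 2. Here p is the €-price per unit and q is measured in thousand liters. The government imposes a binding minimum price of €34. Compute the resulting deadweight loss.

Demand slope = (31.95 − 35.35)/(2 − 1) = −3.4, so p = 38.75 − 3.4q.
Supply slope = (33.9 − 27.15)/(2 − 1) = 6.75, so p = 20.4 + 6.75q.
Competitive equilibrium: 38.75 − 3.4q = 20.4 + 6.75q → q* = 1.8079, p* = 32.6032.
At the floor p = 34, quantity demanded = (38.75 − 34)/3.4 = 1.3971.
Sellers' marginal cost at q' = 1.3971: 20.4 + 6.75·1.3971 = 29.8304.
Δq = 1.8079 − 1.3971 = 0.4108; wedge = 34 − 29.8304 = 4.1696.
Welfare loss = ½ × 0.4108 × 4.1696 = €0.86 thousand.

€0.86 thousand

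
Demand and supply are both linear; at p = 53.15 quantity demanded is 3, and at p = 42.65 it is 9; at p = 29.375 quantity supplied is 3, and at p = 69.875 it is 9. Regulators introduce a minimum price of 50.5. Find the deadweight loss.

Demand slope = (42.65 − 53.15)/(9 − 3) = −1.75, so p = 58.4 − 1.75q.
Supply slope = (69.875 − 29.375)/(9 − 3) = 6.75, so p = 9.125 + 6.75q.
Competitive equilibrium: 58.4 − 1.75q = 9.125 + 6.75q → q* = 5.7971, p* = 48.2551.
At the floor p = 50.5, quantity demanded = (58.4 − 50.5)/1.75 = 4.5143.
Sellers' marginal cost at q' = 4.5143: 9.125 + 6.75·4.5143 = 39.5965.
Δq = 5.7971 − 4.5143 = 1.2828; wedge = 50.5 − 39.5965 = 10.9035.
Welfare loss = ½ × 1.2828 × 10.9035 = 6.99.

6.99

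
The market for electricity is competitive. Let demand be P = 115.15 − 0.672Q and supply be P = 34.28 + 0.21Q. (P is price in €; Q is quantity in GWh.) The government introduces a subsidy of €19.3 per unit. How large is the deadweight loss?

Competitive equilibrium: 115.15 − 0.672Q = 34.28 + 0.21Q → Q* = 91.6893, P* = 53.5348.
The subsidy lowers effective supply by 19.3: P = 14.98 + 0.21Q.
New quantity: 115.15 − 0.672Q = 14.98 + 0.21Q → Q' = 113.5714.
Overproduction ΔQ = 113.5714 − 91.6893 = 21.8821; wedge = subsidy = 19.3.
Deadweight loss = ½ × 21.8821 × 19.3 = €211.16.

€211.16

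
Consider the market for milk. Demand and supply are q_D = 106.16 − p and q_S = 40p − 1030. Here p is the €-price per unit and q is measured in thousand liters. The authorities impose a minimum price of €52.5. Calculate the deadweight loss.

€314.92 thousand

In inverse form: demand p = 106.16 − q, supply p = 25.75 + 0.025q.
Competitive equilibrium: 106.16 − q = 25.75 + 0.025q → q* = 78.4488, p* = 27.7112.
At the floor p = 52.5, quantity demanded = (106.16 − 52.5)/1 = 53.66.
Sellers' marginal cost at q' = 53.66: 25.75 + 0.025·53.66 = 27.0915.
Δq = 78.4488 − 53.66 = 24.7888; wedge = 52.5 − 27.0915 = 25.4085.
Deadweight loss = ½ × 24.7888 × 25.4085 = €314.92 thousand.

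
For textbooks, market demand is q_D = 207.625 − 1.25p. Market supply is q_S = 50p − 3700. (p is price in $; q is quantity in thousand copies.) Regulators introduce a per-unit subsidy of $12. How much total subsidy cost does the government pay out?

$1523.41 thousand

In inverse form: demand p = 166.1 − 0.8q, supply p = 74 + 0.02q.
Competitive equilibrium: 166.1 − 0.8q = 74 + 0.02q → q* = 112.3171, p* = 76.2463.
The subsidy lowers effective supply by 12: p = 62 + 0.02q.
New quantity: 166.1 − 0.8q = 62 + 0.02q → q' = 126.9512.
Total subsidy cost = 12 × 126.9512 = $1523.41 thousand.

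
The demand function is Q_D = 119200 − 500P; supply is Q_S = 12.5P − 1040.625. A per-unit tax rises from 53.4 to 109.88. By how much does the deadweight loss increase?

In inverse form: demand P = 238.4 − 0.002Q, supply P = 83.25 + 0.08Q.
Competitive equilibrium: 238.4 − 0.002Q = 83.25 + 0.08Q → Q* = 1892.0732, P* = 234.6159.
For a per-unit tax t: ΔQ = t/0.082, so DWL = ½·t·(t/0.082) = t²/0.164.
At t = 53.4: DWL = 17387.561. At t = 109.88: DWL = 73619.6.
Increase = 73619.6 − 17387.561 = 56232.04.

56232.04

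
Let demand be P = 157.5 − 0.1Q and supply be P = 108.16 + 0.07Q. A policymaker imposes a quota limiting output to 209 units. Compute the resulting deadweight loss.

Competitive equilibrium: 157.5 − 0.1Q = 108.16 + 0.07Q → Q* = 290.2353, P* = 128.4765.
At Q = 209: demand price = 157.5 − 0.1·209 = 136.6; supply price = 108.16 + 0.07·209 = 122.79.
ΔQ = 290.2353 − 209 = 81.2353; wedge = 136.6 − 122.79 = 13.81.
Welfare loss = ½ × 81.2353 × 13.81 = 560.93.

560.93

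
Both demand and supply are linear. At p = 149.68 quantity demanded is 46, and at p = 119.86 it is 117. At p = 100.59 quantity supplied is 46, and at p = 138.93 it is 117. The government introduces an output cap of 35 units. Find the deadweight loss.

1853.19

Demand slope = (119.86 − 149.68)/(117 − 46) = −0.42, so p = 169 − 0.42q.
Supply slope = (138.93 − 100.59)/(117 − 46) = 0.54, so p = 75.75 + 0.54q.
Competitive equilibrium: 169 − 0.42q = 75.75 + 0.54q → q* = 97.1354, p* = 128.2031.
At q = 35: demand price = 169 − 0.42·35 = 154.3; supply price = 75.75 + 0.54·35 = 94.65.
Δq = 97.1354 − 35 = 62.1354; wedge = 154.3 − 94.65 = 59.65.
Welfare loss = ½ × 62.1354 × 59.65 = 1853.19.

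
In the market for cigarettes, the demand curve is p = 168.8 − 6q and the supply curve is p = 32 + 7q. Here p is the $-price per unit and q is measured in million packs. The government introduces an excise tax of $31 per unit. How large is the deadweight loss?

Competitive equilibrium: 168.8 − 6q = 32 + 7q → q* = 10.5231, p* = 105.6615.
With the tax, the buyer price exceeds the seller price by 31: (168.8 − 6q) − (32 + 7q) = 31 → q' = 8.1385.
Δq = 10.5231 − 8.1385 = 2.3846; the wedge equals the tax, 31.
The triangle = ½ × 2.3846 × 31 = $36.96 million.

$36.96 million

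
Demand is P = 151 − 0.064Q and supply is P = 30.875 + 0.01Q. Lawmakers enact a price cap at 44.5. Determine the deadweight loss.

2516.82

Competitive equilibrium: 151 − 0.064Q = 30.875 + 0.01Q → Q* = 1623.3108, P* = 47.1081.
At the ceiling P = 44.5, quantity supplied = (44.5 − 30.875)/0.01 = 1362.5.
Willingness to pay at Q' = 1362.5: 151 − 0.064·1362.5 = 63.8.
ΔQ = 1623.3108 − 1362.5 = 260.8108; wedge = 63.8 − 44.5 = 19.3.
The triangle = ½ × 260.8108 × 19.3 = 2516.82.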